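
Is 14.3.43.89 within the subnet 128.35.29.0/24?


Subnet network: 128.35.29.0
Test IP AND mask: 14.3.43.0
No, 14.3.43.89 is not in 128.35.29.0/24


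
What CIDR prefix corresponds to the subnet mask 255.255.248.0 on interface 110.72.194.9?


Binary: 11111111.11111111.11111000.00000000
Count leading 1s
Prefix: /21


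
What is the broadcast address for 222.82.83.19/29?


Network: 222.82.83.16/29
Host bits = 3
Set all host bits to 1:
Broadcast: 222.82.83.23


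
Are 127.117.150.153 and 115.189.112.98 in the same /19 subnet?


Mask: 255.255.224.0
127.117.150.153 AND mask = 127.117.128.0
115.189.112.98 AND mask = 115.189.96.0
No, different subnets (127.117.128.0 vs 115.189.96.0)


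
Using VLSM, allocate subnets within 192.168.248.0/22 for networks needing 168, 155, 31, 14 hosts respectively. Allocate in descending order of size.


168 hosts -> /24 (254 usable): 192.168.248.0/24
155 hosts -> /24 (254 usable): 192.168.249.0/24
31 hosts -> /26 (62 usable): 192.168.250.0/26
14 hosts -> /28 (14 usable): 192.168.250.64/28
Allocation: 192.168.248.0/24 (168 hosts, 254 usable); 192.168.249.0/24 (155 hosts, 254 usable); 192.168.250.0/26 (31 hosts, 62 usable); 192.168.250.64/28 (14 hosts, 14 usable)


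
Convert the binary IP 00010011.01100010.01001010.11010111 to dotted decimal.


00010011 = 19
01100010 = 98
01001010 = 74
11010111 = 215
IP: 19.98.74.215


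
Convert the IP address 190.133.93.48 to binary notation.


190 = 10111110
133 = 10000101
93 = 01011101
48 = 00110000
Binary: 10111110.10000101.01011101.00110000


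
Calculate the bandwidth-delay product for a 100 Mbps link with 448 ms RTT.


BDP = bandwidth * RTT
= 100 Mbps * 448 ms
= 100 * 1e6 * 448 / 1000 bits
= 44800000 bits
= 5600000 bytes
= 5468.75 KB
BDP = 44800000 bits (5600000 bytes)


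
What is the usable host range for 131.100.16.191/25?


Network: 131.100.16.128
Broadcast: 131.100.16.255
First usable = network + 1
Last usable = broadcast - 1
Range: 131.100.16.129 to 131.100.16.254


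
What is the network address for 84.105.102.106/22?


IP:   01010100.01101001.01100110.01101010
Mask: 11111111.11111111.11111100.00000000
AND operation:
Net:  01010100.01101001.01100100.00000000
Network: 84.105.100.0/22


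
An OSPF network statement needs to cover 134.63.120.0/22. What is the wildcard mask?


Subnet mask: 255.255.252.0
Wildcard = 255.255.255.255 - subnet mask
255 - 255 = 0
255 - 255 = 0
255 - 252 = 3
255 - 0 = 255
Wildcard: 0.0.3.255


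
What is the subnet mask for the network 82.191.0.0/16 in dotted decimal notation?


/16 means 16 network bits, 16 host bits
Binary: 11111111111111110000000000000000
Mask: 255.255.0.0


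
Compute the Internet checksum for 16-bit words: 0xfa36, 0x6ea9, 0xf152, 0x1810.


Sum all words (with carry folding):
+ 0xfa36 = 0xfa36
+ 0x6ea9 = 0x68e0
+ 0xf152 = 0x5a33
+ 0x1810 = 0x7243
One's complement: ~0x7243
Checksum = 0x8dbc


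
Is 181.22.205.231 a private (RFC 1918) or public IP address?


RFC 1918 private ranges:
  10.0.0.0/8 (10.0.0.0 - 10.255.255.255)
  172.16.0.0/12 (172.16.0.0 - 172.31.255.255)
  192.168.0.0/16 (192.168.0.0 - 192.168.255.255)
Public (not in any RFC 1918 range)


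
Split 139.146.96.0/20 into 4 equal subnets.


New prefix = 20 + 2 = 22
Each subnet has 1024 addresses
  139.146.96.0/22
  139.146.100.0/22
  139.146.104.0/22
  139.146.108.0/22
Subnets: 139.146.96.0/22, 139.146.100.0/22, 139.146.104.0/22, 139.146.108.0/22


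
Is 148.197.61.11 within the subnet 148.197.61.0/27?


Subnet network: 148.197.61.0
Test IP AND mask: 148.197.61.0
Yes, 148.197.61.11 is in 148.197.61.0/27


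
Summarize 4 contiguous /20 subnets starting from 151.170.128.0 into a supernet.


Original prefix: /20
Number of subnets: 4 = 2^2
New prefix = 20 - 2 = 18
Supernet: 151.170.128.0/18


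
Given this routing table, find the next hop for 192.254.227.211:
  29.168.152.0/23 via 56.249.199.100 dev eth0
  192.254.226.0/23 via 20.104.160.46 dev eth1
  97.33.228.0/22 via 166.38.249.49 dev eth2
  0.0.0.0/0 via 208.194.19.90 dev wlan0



Longest prefix match for 192.254.227.211:
  /23 29.168.152.0: no
  /23 192.254.226.0: MATCH
  /22 97.33.228.0: no
  /0 0.0.0.0: MATCH
Selected: next-hop 20.104.160.46 via eth1 (matched /23)


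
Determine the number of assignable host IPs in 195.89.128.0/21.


Host bits = 32 - 21 = 11
Total addresses = 2^11 = 2048
Usable = total - 2 (network and broadcast)
Usable hosts: 2046


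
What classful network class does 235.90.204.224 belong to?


First octet: 235
Binary: 11101011
1110xxxx -> Class D (224-239)
Class D (multicast), default mask N/A


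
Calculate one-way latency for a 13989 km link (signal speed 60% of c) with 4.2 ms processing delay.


Speed = 0.6 * 3e5 km/s = 180000 km/s
Propagation delay = 13989 / 180000 = 0.0777 s = 77.7167 ms
Processing delay = 4.2 ms
Total one-way latency = 81.9167 ms


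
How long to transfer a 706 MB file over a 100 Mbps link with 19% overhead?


Effective throughput = 100 * (1 - 19/100) = 81 Mbps
File size in Mb = 706 * 8 = 5648 Mb
Time = 5648 / 81
Time = 69.7284 seconds


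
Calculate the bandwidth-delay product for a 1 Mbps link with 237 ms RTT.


BDP = bandwidth * RTT
= 1 Mbps * 237 ms
= 1 * 1e6 * 237 / 1000 bits
= 237000 bits
= 29625 bytes
= 28.9307 KB
BDP = 237000 bits (29625 bytes)


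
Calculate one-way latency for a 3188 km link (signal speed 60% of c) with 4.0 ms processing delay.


Speed = 0.6 * 3e5 km/s = 180000 km/s
Propagation delay = 3188 / 180000 = 0.0177 s = 17.7111 ms
Processing delay = 4.0 ms
Total one-way latency = 21.7111 ms


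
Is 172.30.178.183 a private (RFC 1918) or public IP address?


RFC 1918 private ranges:
  10.0.0.0/8 (10.0.0.0 - 10.255.255.255)
  172.16.0.0/12 (172.16.0.0 - 172.31.255.255)
  192.168.0.0/16 (192.168.0.0 - 192.168.255.255)
Private (in 172.16.0.0/12)


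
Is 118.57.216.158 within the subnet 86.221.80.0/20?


Subnet network: 86.221.80.0
Test IP AND mask: 118.57.208.0
No, 118.57.216.158 is not in 86.221.80.0/20


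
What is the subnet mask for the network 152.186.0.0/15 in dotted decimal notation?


/15 means 15 network bits, 17 host bits
Binary: 11111111111111100000000000000000
Mask: 255.254.0.0


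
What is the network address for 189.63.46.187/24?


IP:   10111101.00111111.00101110.10111011
Mask: 11111111.11111111.11111111.00000000
AND operation:
Net:  10111101.00111111.00101110.00000000
Network: 189.63.46.0/24


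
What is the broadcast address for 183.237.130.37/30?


Network: 183.237.130.36/30
Host bits = 2
Set all host bits to 1:
Broadcast: 183.237.130.39


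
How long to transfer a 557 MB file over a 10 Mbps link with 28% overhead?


Effective throughput = 10 * (1 - 28/100) = 7.2 Mbps
File size in Mb = 557 * 8 = 4456 Mb
Time = 4456 / 7.2
Time = 618.8889 seconds


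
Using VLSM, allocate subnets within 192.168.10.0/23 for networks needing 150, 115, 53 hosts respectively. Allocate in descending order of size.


150 hosts -> /24 (254 usable): 192.168.10.0/24
115 hosts -> /25 (126 usable): 192.168.11.0/25
53 hosts -> /26 (62 usable): 192.168.11.128/26
Allocation: 192.168.10.0/24 (150 hosts, 254 usable); 192.168.11.0/25 (115 hosts, 126 usable); 192.168.11.128/26 (53 hosts, 62 usable)


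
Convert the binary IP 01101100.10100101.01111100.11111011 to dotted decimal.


01101100 = 108
10100101 = 165
01111100 = 124
11111011 = 251
IP: 108.165.124.251


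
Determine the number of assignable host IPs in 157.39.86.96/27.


Host bits = 32 - 27 = 5
Total addresses = 2^5 = 32
Usable = total - 2 (network and broadcast)
Usable hosts: 30


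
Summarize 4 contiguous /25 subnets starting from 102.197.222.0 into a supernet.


Original prefix: /25
Number of subnets: 4 = 2^2
New prefix = 25 - 2 = 23
Supernet: 102.197.222.0/23


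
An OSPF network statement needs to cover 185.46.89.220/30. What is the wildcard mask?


Subnet mask: 255.255.255.252
Wildcard = 255.255.255.255 - subnet mask
255 - 255 = 0
255 - 255 = 0
255 - 255 = 0
255 - 252 = 3
Wildcard: 0.0.0.3


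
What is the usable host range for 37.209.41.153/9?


Network: 37.128.0.0
Broadcast: 37.255.255.255
First usable = network + 1
Last usable = broadcast - 1
Range: 37.128.0.1 to 37.255.255.254


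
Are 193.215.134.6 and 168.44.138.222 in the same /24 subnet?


Mask: 255.255.255.0
193.215.134.6 AND mask = 193.215.134.0
168.44.138.222 AND mask = 168.44.138.0
No, different subnets (193.215.134.0 vs 168.44.138.0)


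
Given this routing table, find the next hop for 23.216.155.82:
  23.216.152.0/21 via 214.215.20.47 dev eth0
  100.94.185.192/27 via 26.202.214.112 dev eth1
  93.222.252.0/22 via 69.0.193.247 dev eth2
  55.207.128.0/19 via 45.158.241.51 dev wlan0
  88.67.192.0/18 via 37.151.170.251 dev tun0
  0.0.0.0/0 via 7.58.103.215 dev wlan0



Longest prefix match for 23.216.155.82:
  /21 23.216.152.0: MATCH
  /27 100.94.185.192: no
  /22 93.222.252.0: no
  /19 55.207.128.0: no
  /18 88.67.192.0: no
  /0 0.0.0.0: MATCH
Selected: next-hop 214.215.20.47 via eth0 (matched /21)


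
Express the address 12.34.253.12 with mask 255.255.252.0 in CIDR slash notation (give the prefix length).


Binary: 11111111.11111111.11111100.00000000
Count leading 1s
Prefix: /22


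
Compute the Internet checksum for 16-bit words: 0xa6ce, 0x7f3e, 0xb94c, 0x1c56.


Sum all words (with carry folding):
+ 0xa6ce = 0xa6ce
+ 0x7f3e = 0x260d
+ 0xb94c = 0xdf59
+ 0x1c56 = 0xfbaf
One's complement: ~0xfbaf
Checksum = 0x0450


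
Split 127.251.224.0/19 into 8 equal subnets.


New prefix = 19 + 3 = 22
Each subnet has 1024 addresses
  127.251.224.0/22
  127.251.228.0/22
  127.251.232.0/22
  127.251.236.0/22
  127.251.240.0/22
  127.251.244.0/22
  127.251.248.0/22
  127.251.252.0/22
Subnets: 127.251.224.0/22, 127.251.228.0/22, 127.251.232.0/22, 127.251.236.0/22, 127.251.240.0/22, 127.251.244.0/22, 127.251.248.0/22, 127.251.252.0/22


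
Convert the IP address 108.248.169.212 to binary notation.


108 = 01101100
248 = 11111000
169 = 10101001
212 = 11010100
Binary: 01101100.11111000.10101001.11010100


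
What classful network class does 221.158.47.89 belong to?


First octet: 221
Binary: 11011101
110xxxxx -> Class C (192-223)
Class C, default mask 255.255.255.0 (/24)


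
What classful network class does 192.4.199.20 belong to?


First octet: 192
Binary: 11000000
110xxxxx -> Class C (192-223)
Class C, default mask 255.255.255.0 (/24)


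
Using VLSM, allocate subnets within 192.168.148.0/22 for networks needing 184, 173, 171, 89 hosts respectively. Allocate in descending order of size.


184 hosts -> /24 (254 usable): 192.168.148.0/24
173 hosts -> /24 (254 usable): 192.168.149.0/24
171 hosts -> /24 (254 usable): 192.168.150.0/24
89 hosts -> /25 (126 usable): 192.168.151.0/25
Allocation: 192.168.148.0/24 (184 hosts, 254 usable); 192.168.149.0/24 (173 hosts, 254 usable); 192.168.150.0/24 (171 hosts, 254 usable); 192.168.151.0/25 (89 hosts, 126 usable)


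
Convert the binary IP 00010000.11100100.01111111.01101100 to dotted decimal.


00010000 = 16
11100100 = 228
01111111 = 127
01101100 = 108
IP: 16.228.127.108


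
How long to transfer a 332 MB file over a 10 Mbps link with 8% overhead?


Effective throughput = 10 * (1 - 8/100) = 9.2 Mbps
File size in Mb = 332 * 8 = 2656 Mb
Time = 2656 / 9.2
Time = 288.6957 seconds


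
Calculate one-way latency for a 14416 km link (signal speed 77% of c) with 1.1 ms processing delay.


Speed = 0.77 * 3e5 km/s = 231000 km/s
Propagation delay = 14416 / 231000 = 0.0624 s = 62.4069 ms
Processing delay = 1.1 ms
Total one-way latency = 63.5069 ms


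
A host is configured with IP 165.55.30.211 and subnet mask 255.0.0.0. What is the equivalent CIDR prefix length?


Binary: 11111111.00000000.00000000.00000000
Count leading 1s
Prefix: /8


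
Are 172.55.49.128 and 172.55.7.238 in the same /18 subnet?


Mask: 255.255.192.0
172.55.49.128 AND mask = 172.55.0.0
172.55.7.238 AND mask = 172.55.0.0
Yes, same subnet (172.55.0.0)


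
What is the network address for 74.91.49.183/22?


IP:   01001010.01011011.00110001.10110111
Mask: 11111111.11111111.11111100.00000000
AND operation:
Net:  01001010.01011011.00110000.00000000
Network: 74.91.48.0/22


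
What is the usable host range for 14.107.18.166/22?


Network: 14.107.16.0
Broadcast: 14.107.19.255
First usable = network + 1
Last usable = broadcast - 1
Range: 14.107.16.1 to 14.107.19.254


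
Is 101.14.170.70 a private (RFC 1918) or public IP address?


RFC 1918 private ranges:
  10.0.0.0/8 (10.0.0.0 - 10.255.255.255)
  172.16.0.0/12 (172.16.0.0 - 172.31.255.255)
  192.168.0.0/16 (192.168.0.0 - 192.168.255.255)
Public (not in any RFC 1918 range)


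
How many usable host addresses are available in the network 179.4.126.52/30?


Host bits = 32 - 30 = 2
Total addresses = 2^2 = 4
Usable = total - 2 (network and broadcast)
Usable hosts: 2


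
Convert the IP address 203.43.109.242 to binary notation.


203 = 11001011
43 = 00101011
109 = 01101101
242 = 11110010
Binary: 11001011.00101011.01101101.11110010


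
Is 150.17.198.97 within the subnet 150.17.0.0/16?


Subnet network: 150.17.0.0
Test IP AND mask: 150.17.0.0
Yes, 150.17.198.97 is in 150.17.0.0/16


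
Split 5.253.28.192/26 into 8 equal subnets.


New prefix = 26 + 3 = 29
Each subnet has 8 addresses
  5.253.28.192/29
  5.253.28.200/29
  5.253.28.208/29
  5.253.28.216/29
  5.253.28.224/29
  5.253.28.232/29
  5.253.28.240/29
  5.253.28.248/29
Subnets: 5.253.28.192/29, 5.253.28.200/29, 5.253.28.208/29, 5.253.28.216/29, 5.253.28.224/29, 5.253.28.232/29, 5.253.28.240/29, 5.253.28.248/29


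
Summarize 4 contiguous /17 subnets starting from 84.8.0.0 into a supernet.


Original prefix: /17
Number of subnets: 4 = 2^2
New prefix = 17 - 2 = 15
Supernet: 84.8.0.0/15


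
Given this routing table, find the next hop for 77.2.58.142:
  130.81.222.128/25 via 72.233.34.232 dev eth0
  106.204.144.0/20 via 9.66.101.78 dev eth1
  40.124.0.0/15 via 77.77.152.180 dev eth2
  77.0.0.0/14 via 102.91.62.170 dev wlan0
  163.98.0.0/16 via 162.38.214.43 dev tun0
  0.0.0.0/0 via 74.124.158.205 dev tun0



Longest prefix match for 77.2.58.142:
  /25 130.81.222.128: no
  /20 106.204.144.0: no
  /15 40.124.0.0: no
  /14 77.0.0.0: MATCH
  /16 163.98.0.0: no
  /0 0.0.0.0: MATCH
Selected: next-hop 102.91.62.170 via wlan0 (matched /14)


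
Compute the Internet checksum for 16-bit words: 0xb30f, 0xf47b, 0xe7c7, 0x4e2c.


Sum all words (with carry folding):
+ 0xb30f = 0xb30f
+ 0xf47b = 0xa78b
+ 0xe7c7 = 0x8f53
+ 0x4e2c = 0xdd7f
One's complement: ~0xdd7f
Checksum = 0x2280


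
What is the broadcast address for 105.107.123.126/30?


Network: 105.107.123.124/30
Host bits = 2
Set all host bits to 1:
Broadcast: 105.107.123.127


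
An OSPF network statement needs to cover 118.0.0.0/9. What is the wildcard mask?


Subnet mask: 255.128.0.0
Wildcard = 255.255.255.255 - subnet mask
255 - 255 = 0
255 - 128 = 127
255 - 0 = 255
255 - 0 = 255
Wildcard: 0.127.255.255


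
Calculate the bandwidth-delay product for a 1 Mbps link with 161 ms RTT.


BDP = bandwidth * RTT
= 1 Mbps * 161 ms
= 1 * 1e6 * 161 / 1000 bits
= 161000 bits
= 20125 bytes
= 19.6533 KB
BDP = 161000 bits (20125 bytes)


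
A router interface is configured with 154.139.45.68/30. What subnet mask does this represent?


/30 means 30 network bits, 2 host bits
Binary: 11111111111111111111111111111100
Mask: 255.255.255.252


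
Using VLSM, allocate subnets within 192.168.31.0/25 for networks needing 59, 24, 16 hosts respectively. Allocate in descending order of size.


59 hosts -> /26 (62 usable): 192.168.31.0/26
24 hosts -> /27 (30 usable): 192.168.31.64/27
16 hosts -> /27 (30 usable): 192.168.31.96/27
Allocation: 192.168.31.0/26 (59 hosts, 62 usable); 192.168.31.64/27 (24 hosts, 30 usable); 192.168.31.96/27 (16 hosts, 30 usable)


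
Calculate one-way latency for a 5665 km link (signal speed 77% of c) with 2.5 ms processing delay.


Speed = 0.77 * 3e5 km/s = 231000 km/s
Propagation delay = 5665 / 231000 = 0.0245 s = 24.5238 ms
Processing delay = 2.5 ms
Total one-way latency = 27.0238 ms


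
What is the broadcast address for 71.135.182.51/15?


Network: 71.134.0.0/15
Host bits = 17
Set all host bits to 1:
Broadcast: 71.135.255.255


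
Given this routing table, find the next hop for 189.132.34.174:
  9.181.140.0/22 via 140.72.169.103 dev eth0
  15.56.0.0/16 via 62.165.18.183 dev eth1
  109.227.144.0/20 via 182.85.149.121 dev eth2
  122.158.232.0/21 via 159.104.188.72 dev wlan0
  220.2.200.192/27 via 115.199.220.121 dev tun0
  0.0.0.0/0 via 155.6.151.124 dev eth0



Longest prefix match for 189.132.34.174:
  /22 9.181.140.0: no
  /16 15.56.0.0: no
  /20 109.227.144.0: no
  /21 122.158.232.0: no
  /27 220.2.200.192: no
  /0 0.0.0.0: MATCH
Selected: next-hop 155.6.151.124 via eth0 (matched /0)


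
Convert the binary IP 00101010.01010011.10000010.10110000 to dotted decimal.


00101010 = 42
01010011 = 83
10000010 = 130
10110000 = 176
IP: 42.83.130.176


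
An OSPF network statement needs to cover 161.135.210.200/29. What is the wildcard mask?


Subnet mask: 255.255.255.248
Wildcard = 255.255.255.255 - subnet mask
255 - 255 = 0
255 - 255 = 0
255 - 255 = 0
255 - 248 = 7
Wildcard: 0.0.0.7


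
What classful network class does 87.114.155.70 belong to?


First octet: 87
Binary: 01010111
0xxxxxxx -> Class A (1-126)
Class A, default mask 255.0.0.0 (/8)


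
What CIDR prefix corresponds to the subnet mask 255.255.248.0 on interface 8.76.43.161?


Binary: 11111111.11111111.11111000.00000000
Count leading 1s
Prefix: /21


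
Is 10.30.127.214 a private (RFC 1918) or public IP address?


RFC 1918 private ranges:
  10.0.0.0/8 (10.0.0.0 - 10.255.255.255)
  172.16.0.0/12 (172.16.0.0 - 172.31.255.255)
  192.168.0.0/16 (192.168.0.0 - 192.168.255.255)
Private (in 10.0.0.0/8)


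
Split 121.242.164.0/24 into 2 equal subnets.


New prefix = 24 + 1 = 25
Each subnet has 128 addresses
  121.242.164.0/25
  121.242.164.128/25
Subnets: 121.242.164.0/25, 121.242.164.128/25


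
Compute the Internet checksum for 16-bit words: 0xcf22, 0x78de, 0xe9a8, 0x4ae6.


Sum all words (with carry folding):
+ 0xcf22 = 0xcf22
+ 0x78de = 0x4801
+ 0xe9a8 = 0x31aa
+ 0x4ae6 = 0x7c90
One's complement: ~0x7c90
Checksum = 0x836f


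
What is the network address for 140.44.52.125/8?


IP:   10001100.00101100.00110100.01111101
Mask: 11111111.00000000.00000000.00000000
AND operation:
Net:  10001100.00000000.00000000.00000000
Network: 140.0.0.0/8


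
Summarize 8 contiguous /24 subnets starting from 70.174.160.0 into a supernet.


Original prefix: /24
Number of subnets: 8 = 2^3
New prefix = 24 - 3 = 21
Supernet: 70.174.160.0/21


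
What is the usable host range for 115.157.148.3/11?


Network: 115.128.0.0
Broadcast: 115.159.255.255
First usable = network + 1
Last usable = broadcast - 1
Range: 115.128.0.1 to 115.159.255.254


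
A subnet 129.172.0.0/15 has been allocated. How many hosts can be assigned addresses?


Host bits = 32 - 15 = 17
Total addresses = 2^17 = 131072
Usable = total - 2 (network and broadcast)
Usable hosts: 131070


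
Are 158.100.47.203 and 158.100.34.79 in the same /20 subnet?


Mask: 255.255.240.0
158.100.47.203 AND mask = 158.100.32.0
158.100.34.79 AND mask = 158.100.32.0
Yes, same subnet (158.100.32.0)


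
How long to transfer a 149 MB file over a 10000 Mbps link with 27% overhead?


Effective throughput = 10000 * (1 - 27/100) = 7300 Mbps
File size in Mb = 149 * 8 = 1192 Mb
Time = 1192 / 7300
Time = 0.1633 seconds


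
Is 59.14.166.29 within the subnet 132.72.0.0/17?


Subnet network: 132.72.0.0
Test IP AND mask: 59.14.128.0
No, 59.14.166.29 is not in 132.72.0.0/17


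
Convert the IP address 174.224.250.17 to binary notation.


174 = 10101110
224 = 11100000
250 = 11111010
17 = 00010001
Binary: 10101110.11100000.11111010.00010001


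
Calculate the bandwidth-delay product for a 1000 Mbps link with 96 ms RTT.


BDP = bandwidth * RTT
= 1000 Mbps * 96 ms
= 1000 * 1e6 * 96 / 1000 bits
= 96000000 bits
= 12000000 bytes
= 11718.75 KB
BDP = 96000000 bits (12000000 bytes)


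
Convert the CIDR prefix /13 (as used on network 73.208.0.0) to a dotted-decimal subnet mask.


/13 means 13 network bits, 19 host bits
Binary: 11111111111110000000000000000000
Mask: 255.248.0.0


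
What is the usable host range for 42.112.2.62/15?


Network: 42.112.0.0
Broadcast: 42.113.255.255
First usable = network + 1
Last usable = broadcast - 1
Range: 42.112.0.1 to 42.113.255.254


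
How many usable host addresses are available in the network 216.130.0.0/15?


Host bits = 32 - 15 = 17
Total addresses = 2^17 = 131072
Usable = total - 2 (network and broadcast)
Usable hosts: 131070


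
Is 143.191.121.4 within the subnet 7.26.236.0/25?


Subnet network: 7.26.236.0
Test IP AND mask: 143.191.121.0
No, 143.191.121.4 is not in 7.26.236.0/25


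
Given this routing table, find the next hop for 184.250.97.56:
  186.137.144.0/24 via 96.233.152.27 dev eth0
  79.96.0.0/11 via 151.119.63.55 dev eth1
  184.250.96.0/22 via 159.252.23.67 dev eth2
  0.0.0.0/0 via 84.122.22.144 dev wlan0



Longest prefix match for 184.250.97.56:
  /24 186.137.144.0: no
  /11 79.96.0.0: no
  /22 184.250.96.0: MATCH
  /0 0.0.0.0: MATCH
Selected: next-hop 159.252.23.67 via eth2 (matched /22)


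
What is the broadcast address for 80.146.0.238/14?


Network: 80.144.0.0/14
Host bits = 18
Set all host bits to 1:
Broadcast: 80.147.255.255


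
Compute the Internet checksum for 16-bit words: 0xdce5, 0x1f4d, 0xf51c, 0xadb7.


Sum all words (with carry folding):
+ 0xdce5 = 0xdce5
+ 0x1f4d = 0xfc32
+ 0xf51c = 0xf14f
+ 0xadb7 = 0x9f07
One's complement: ~0x9f07
Checksum = 0x60f8


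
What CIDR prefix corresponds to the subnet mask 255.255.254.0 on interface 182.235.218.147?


Binary: 11111111.11111111.11111110.00000000
Count leading 1s
Prefix: /23


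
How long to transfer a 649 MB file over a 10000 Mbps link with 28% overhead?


Effective throughput = 10000 * (1 - 28/100) = 7200 Mbps
File size in Mb = 649 * 8 = 5192 Mb
Time = 5192 / 7200
Time = 0.7211 seconds


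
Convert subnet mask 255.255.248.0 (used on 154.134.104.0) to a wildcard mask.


Subnet mask: 255.255.248.0
Wildcard = 255.255.255.255 - subnet mask
255 - 255 = 0
255 - 255 = 0
255 - 248 = 7
255 - 0 = 255
Wildcard: 0.0.7.255


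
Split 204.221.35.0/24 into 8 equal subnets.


New prefix = 24 + 3 = 27
Each subnet has 32 addresses
  204.221.35.0/27
  204.221.35.32/27
  204.221.35.64/27
  204.221.35.96/27
  204.221.35.128/27
  204.221.35.160/27
  204.221.35.192/27
  204.221.35.224/27
Subnets: 204.221.35.0/27, 204.221.35.32/27, 204.221.35.64/27, 204.221.35.96/27, 204.221.35.128/27, 204.221.35.160/27, 204.221.35.192/27, 204.221.35.224/27


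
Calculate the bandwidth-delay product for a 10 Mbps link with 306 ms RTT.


BDP = bandwidth * RTT
= 10 Mbps * 306 ms
= 10 * 1e6 * 306 / 1000 bits
= 3060000 bits
= 382500 bytes
= 373.5352 KB
BDP = 3060000 bits (382500 bytes)


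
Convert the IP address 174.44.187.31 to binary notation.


174 = 10101110
44 = 00101100
187 = 10111011
31 = 00011111
Binary: 10101110.00101100.10111011.00011111


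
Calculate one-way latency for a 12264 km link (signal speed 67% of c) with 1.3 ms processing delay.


Speed = 0.67 * 3e5 km/s = 201000 km/s
Propagation delay = 12264 / 201000 = 0.061 s = 61.0149 ms
Processing delay = 1.3 ms
Total one-way latency = 62.3149 ms


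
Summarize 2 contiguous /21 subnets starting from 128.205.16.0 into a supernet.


Original prefix: /21
Number of subnets: 2 = 2^1
New prefix = 21 - 1 = 20
Supernet: 128.205.16.0/20


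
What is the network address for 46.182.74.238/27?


IP:   00101110.10110110.01001010.11101110
Mask: 11111111.11111111.11111111.11100000
AND operation:
Net:  00101110.10110110.01001010.11100000
Network: 46.182.74.224/27


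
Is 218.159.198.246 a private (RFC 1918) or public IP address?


RFC 1918 private ranges:
  10.0.0.0/8 (10.0.0.0 - 10.255.255.255)
  172.16.0.0/12 (172.16.0.0 - 172.31.255.255)
  192.168.0.0/16 (192.168.0.0 - 192.168.255.255)
Public (not in any RFC 1918 range)


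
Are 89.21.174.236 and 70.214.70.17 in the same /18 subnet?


Mask: 255.255.192.0
89.21.174.236 AND mask = 89.21.128.0
70.214.70.17 AND mask = 70.214.64.0
No, different subnets (89.21.128.0 vs 70.214.64.0)


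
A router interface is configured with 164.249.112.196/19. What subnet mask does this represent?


/19 means 19 network bits, 13 host bits
Binary: 11111111111111111110000000000000
Mask: 255.255.224.0


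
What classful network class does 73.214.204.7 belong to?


First octet: 73
Binary: 01001001
0xxxxxxx -> Class A (1-126)
Class A, default mask 255.0.0.0 (/8)


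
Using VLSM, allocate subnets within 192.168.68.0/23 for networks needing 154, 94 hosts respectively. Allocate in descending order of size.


154 hosts -> /24 (254 usable): 192.168.68.0/24
94 hosts -> /25 (126 usable): 192.168.69.0/25
Allocation: 192.168.68.0/24 (154 hosts, 254 usable); 192.168.69.0/25 (94 hosts, 126 usable)


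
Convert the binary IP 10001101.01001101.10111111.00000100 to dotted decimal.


10001101 = 141
01001101 = 77
10111111 = 191
00000100 = 4
IP: 141.77.191.4


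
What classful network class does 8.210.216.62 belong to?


First octet: 8
Binary: 00001000
0xxxxxxx -> Class A (1-126)
Class A, default mask 255.0.0.0 (/8)


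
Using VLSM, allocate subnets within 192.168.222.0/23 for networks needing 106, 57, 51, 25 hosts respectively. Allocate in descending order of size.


106 hosts -> /25 (126 usable): 192.168.222.0/25
57 hosts -> /26 (62 usable): 192.168.222.128/26
51 hosts -> /26 (62 usable): 192.168.222.192/26
25 hosts -> /27 (30 usable): 192.168.223.0/27
Allocation: 192.168.222.0/25 (106 hosts, 126 usable); 192.168.222.128/26 (57 hosts, 62 usable); 192.168.222.192/26 (51 hosts, 62 usable); 192.168.223.0/27 (25 hosts, 30 usable)


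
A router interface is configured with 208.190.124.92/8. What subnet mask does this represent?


/8 means 8 network bits, 24 host bits
Binary: 11111111000000000000000000000000
Mask: 255.0.0.0


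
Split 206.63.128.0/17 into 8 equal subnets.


New prefix = 17 + 3 = 20
Each subnet has 4096 addresses
  206.63.128.0/20
  206.63.144.0/20
  206.63.160.0/20
  206.63.176.0/20
  206.63.192.0/20
  206.63.208.0/20
  206.63.224.0/20
  206.63.240.0/20
Subnets: 206.63.128.0/20, 206.63.144.0/20, 206.63.160.0/20, 206.63.176.0/20, 206.63.192.0/20, 206.63.208.0/20, 206.63.224.0/20, 206.63.240.0/20


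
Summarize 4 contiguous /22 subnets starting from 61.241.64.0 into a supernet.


Original prefix: /22
Number of subnets: 4 = 2^2
New prefix = 22 - 2 = 20
Supernet: 61.241.64.0/20


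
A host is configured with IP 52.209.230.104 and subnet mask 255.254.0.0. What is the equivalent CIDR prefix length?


Binary: 11111111.11111110.00000000.00000000
Count leading 1s
Prefix: /15


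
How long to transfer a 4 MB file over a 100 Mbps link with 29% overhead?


Effective throughput = 100 * (1 - 29/100) = 71 Mbps
File size in Mb = 4 * 8 = 32 Mb
Time = 32 / 71
Time = 0.4507 seconds


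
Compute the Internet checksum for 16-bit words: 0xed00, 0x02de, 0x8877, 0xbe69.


Sum all words (with carry folding):
+ 0xed00 = 0xed00
+ 0x02de = 0xefde
+ 0x8877 = 0x7856
+ 0xbe69 = 0x36c0
One's complement: ~0x36c0
Checksum = 0xc93f


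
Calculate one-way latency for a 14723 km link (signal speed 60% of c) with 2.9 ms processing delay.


Speed = 0.6 * 3e5 km/s = 180000 km/s
Propagation delay = 14723 / 180000 = 0.0818 s = 81.7944 ms
Processing delay = 2.9 ms
Total one-way latency = 84.6944 ms


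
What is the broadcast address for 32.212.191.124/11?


Network: 32.192.0.0/11
Host bits = 21
Set all host bits to 1:
Broadcast: 32.223.255.255


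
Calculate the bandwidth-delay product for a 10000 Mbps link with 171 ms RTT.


BDP = bandwidth * RTT
= 10000 Mbps * 171 ms
= 10000 * 1e6 * 171 / 1000 bits
= 1710000000 bits
= 213750000 bytes
= 208740.2344 KB
BDP = 1710000000 bits (213750000 bytes)


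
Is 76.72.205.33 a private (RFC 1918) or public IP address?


RFC 1918 private ranges:
  10.0.0.0/8 (10.0.0.0 - 10.255.255.255)
  172.16.0.0/12 (172.16.0.0 - 172.31.255.255)
  192.168.0.0/16 (192.168.0.0 - 192.168.255.255)
Public (not in any RFC 1918 range)


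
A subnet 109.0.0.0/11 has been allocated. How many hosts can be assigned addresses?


Host bits = 32 - 11 = 21
Total addresses = 2^21 = 2097152
Usable = total - 2 (network and broadcast)
Usable hosts: 2097150


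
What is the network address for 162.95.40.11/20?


IP:   10100010.01011111.00101000.00001011
Mask: 11111111.11111111.11110000.00000000
AND operation:
Net:  10100010.01011111.00100000.00000000
Network: 162.95.32.0/20


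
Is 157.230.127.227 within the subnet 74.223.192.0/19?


Subnet network: 74.223.192.0
Test IP AND mask: 157.230.96.0
No, 157.230.127.227 is not in 74.223.192.0/19


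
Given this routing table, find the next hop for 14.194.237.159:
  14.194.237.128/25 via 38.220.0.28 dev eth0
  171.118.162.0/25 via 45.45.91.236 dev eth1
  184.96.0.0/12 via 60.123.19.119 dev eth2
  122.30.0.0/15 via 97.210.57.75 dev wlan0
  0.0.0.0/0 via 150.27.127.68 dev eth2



Longest prefix match for 14.194.237.159:
  /25 14.194.237.128: MATCH
  /25 171.118.162.0: no
  /12 184.96.0.0: no
  /15 122.30.0.0: no
  /0 0.0.0.0: MATCH
Selected: next-hop 38.220.0.28 via eth0 (matched /25)


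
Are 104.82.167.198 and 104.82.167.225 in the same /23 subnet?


Mask: 255.255.254.0
104.82.167.198 AND mask = 104.82.166.0
104.82.167.225 AND mask = 104.82.166.0
Yes, same subnet (104.82.166.0)


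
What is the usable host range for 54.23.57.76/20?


Network: 54.23.48.0
Broadcast: 54.23.63.255
First usable = network + 1
Last usable = broadcast - 1
Range: 54.23.48.1 to 54.23.63.254


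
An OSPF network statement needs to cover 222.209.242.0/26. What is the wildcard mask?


Subnet mask: 255.255.255.192
Wildcard = 255.255.255.255 - subnet mask
255 - 255 = 0
255 - 255 = 0
255 - 255 = 0
255 - 192 = 63
Wildcard: 0.0.0.63


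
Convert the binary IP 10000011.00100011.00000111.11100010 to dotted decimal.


10000011 = 131
00100011 = 35
00000111 = 7
11100010 = 226
IP: 131.35.7.226


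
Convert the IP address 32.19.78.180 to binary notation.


32 = 00100000
19 = 00010011
78 = 01001110
180 = 10110100
Binary: 00100000.00010011.01001110.10110100


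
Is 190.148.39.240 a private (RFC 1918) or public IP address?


RFC 1918 private ranges:
  10.0.0.0/8 (10.0.0.0 - 10.255.255.255)
  172.16.0.0/12 (172.16.0.0 - 172.31.255.255)
  192.168.0.0/16 (192.168.0.0 - 192.168.255.255)
Public (not in any RFC 1918 range)


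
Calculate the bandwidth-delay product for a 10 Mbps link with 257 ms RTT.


BDP = bandwidth * RTT
= 10 Mbps * 257 ms
= 10 * 1e6 * 257 / 1000 bits
= 2570000 bits
= 321250 bytes
= 313.7207 KB
BDP = 2570000 bits (321250 bytes)


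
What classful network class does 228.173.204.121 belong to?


First octet: 228
Binary: 11100100
1110xxxx -> Class D (224-239)
Class D (multicast), default mask N/A


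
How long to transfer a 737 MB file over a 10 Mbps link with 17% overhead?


Effective throughput = 10 * (1 - 17/100) = 8.3 Mbps
File size in Mb = 737 * 8 = 5896 Mb
Time = 5896 / 8.3
Time = 710.3614 seconds


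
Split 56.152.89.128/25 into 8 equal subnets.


New prefix = 25 + 3 = 28
Each subnet has 16 addresses
  56.152.89.128/28
  56.152.89.144/28
  56.152.89.160/28
  56.152.89.176/28
  56.152.89.192/28
  56.152.89.208/28
  56.152.89.224/28
  56.152.89.240/28
Subnets: 56.152.89.128/28, 56.152.89.144/28, 56.152.89.160/28, 56.152.89.176/28, 56.152.89.192/28, 56.152.89.208/28, 56.152.89.224/28, 56.152.89.240/28


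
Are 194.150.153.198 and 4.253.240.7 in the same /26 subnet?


Mask: 255.255.255.192
194.150.153.198 AND mask = 194.150.153.192
4.253.240.7 AND mask = 4.253.240.0
No, different subnets (194.150.153.192 vs 4.253.240.0)


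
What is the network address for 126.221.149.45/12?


IP:   01111110.11011101.10010101.00101101
Mask: 11111111.11110000.00000000.00000000
AND operation:
Net:  01111110.11010000.00000000.00000000
Network: 126.208.0.0/12


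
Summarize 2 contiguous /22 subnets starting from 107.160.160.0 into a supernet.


Original prefix: /22
Number of subnets: 2 = 2^1
New prefix = 22 - 1 = 21
Supernet: 107.160.160.0/21


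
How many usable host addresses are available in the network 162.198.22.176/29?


Host bits = 32 - 29 = 3
Total addresses = 2^3 = 8
Usable = total - 2 (network and broadcast)
Usable hosts: 6


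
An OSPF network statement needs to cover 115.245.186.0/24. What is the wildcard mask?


Subnet mask: 255.255.255.0
Wildcard = 255.255.255.255 - subnet mask
255 - 255 = 0
255 - 255 = 0
255 - 255 = 0
255 - 0 = 255
Wildcard: 0.0.0.255


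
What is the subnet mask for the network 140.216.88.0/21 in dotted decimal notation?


/21 means 21 network bits, 11 host bits
Binary: 11111111111111111111100000000000
Mask: 255.255.248.0


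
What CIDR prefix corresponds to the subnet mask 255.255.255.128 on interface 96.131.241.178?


Binary: 11111111.11111111.11111111.10000000
Count leading 1s
Prefix: /25


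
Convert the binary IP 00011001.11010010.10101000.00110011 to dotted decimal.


00011001 = 25
11010010 = 210
10101000 = 168
00110011 = 51
IP: 25.210.168.51


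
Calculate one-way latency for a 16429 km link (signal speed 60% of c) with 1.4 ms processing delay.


Speed = 0.6 * 3e5 km/s = 180000 km/s
Propagation delay = 16429 / 180000 = 0.0913 s = 91.2722 ms
Processing delay = 1.4 ms
Total one-way latency = 92.6722 ms


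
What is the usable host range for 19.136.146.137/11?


Network: 19.128.0.0
Broadcast: 19.159.255.255
First usable = network + 1
Last usable = broadcast - 1
Range: 19.128.0.1 to 19.159.255.254


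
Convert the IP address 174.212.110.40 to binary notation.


174 = 10101110
212 = 11010100
110 = 01101110
40 = 00101000
Binary: 10101110.11010100.01101110.00101000


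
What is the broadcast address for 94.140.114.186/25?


Network: 94.140.114.128/25
Host bits = 7
Set all host bits to 1:
Broadcast: 94.140.114.255


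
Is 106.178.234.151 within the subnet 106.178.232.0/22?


Subnet network: 106.178.232.0
Test IP AND mask: 106.178.232.0
Yes, 106.178.234.151 is in 106.178.232.0/22


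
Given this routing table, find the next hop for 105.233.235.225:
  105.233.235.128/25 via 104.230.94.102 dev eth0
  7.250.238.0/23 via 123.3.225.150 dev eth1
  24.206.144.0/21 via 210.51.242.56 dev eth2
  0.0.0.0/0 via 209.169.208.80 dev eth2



Longest prefix match for 105.233.235.225:
  /25 105.233.235.128: MATCH
  /23 7.250.238.0: no
  /21 24.206.144.0: no
  /0 0.0.0.0: MATCH
Selected: next-hop 104.230.94.102 via eth0 (matched /25)


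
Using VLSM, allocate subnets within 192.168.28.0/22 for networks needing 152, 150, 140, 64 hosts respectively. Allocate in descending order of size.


152 hosts -> /24 (254 usable): 192.168.28.0/24
150 hosts -> /24 (254 usable): 192.168.29.0/24
140 hosts -> /24 (254 usable): 192.168.30.0/24
64 hosts -> /25 (126 usable): 192.168.31.0/25
Allocation: 192.168.28.0/24 (152 hosts, 254 usable); 192.168.29.0/24 (150 hosts, 254 usable); 192.168.30.0/24 (140 hosts, 254 usable); 192.168.31.0/25 (64 hosts, 126 usable)


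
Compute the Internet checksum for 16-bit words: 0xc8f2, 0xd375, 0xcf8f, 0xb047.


Sum all words (with carry folding):
+ 0xc8f2 = 0xc8f2
+ 0xd375 = 0x9c68
+ 0xcf8f = 0x6bf8
+ 0xb047 = 0x1c40
One's complement: ~0x1c40
Checksum = 0xe3bf


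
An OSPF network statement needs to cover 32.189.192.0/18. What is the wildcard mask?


Subnet mask: 255.255.192.0
Wildcard = 255.255.255.255 - subnet mask
255 - 255 = 0
255 - 255 = 0
255 - 192 = 63
255 - 0 = 255
Wildcard: 0.0.63.255


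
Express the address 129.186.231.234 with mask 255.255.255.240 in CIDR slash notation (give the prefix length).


Binary: 11111111.11111111.11111111.11110000
Count leading 1s
Prefix: /28


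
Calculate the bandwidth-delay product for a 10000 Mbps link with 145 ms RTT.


BDP = bandwidth * RTT
= 10000 Mbps * 145 ms
= 10000 * 1e6 * 145 / 1000 bits
= 1450000000 bits
= 181250000 bytes
= 177001.9531 KB
BDP = 1450000000 bits (181250000 bytes)


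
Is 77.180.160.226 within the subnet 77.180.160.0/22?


Subnet network: 77.180.160.0
Test IP AND mask: 77.180.160.0
Yes, 77.180.160.226 is in 77.180.160.0/22


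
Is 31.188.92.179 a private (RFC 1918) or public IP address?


RFC 1918 private ranges:
  10.0.0.0/8 (10.0.0.0 - 10.255.255.255)
  172.16.0.0/12 (172.16.0.0 - 172.31.255.255)
  192.168.0.0/16 (192.168.0.0 - 192.168.255.255)
Public (not in any RFC 1918 range)


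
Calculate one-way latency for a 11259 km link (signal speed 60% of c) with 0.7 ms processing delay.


Speed = 0.6 * 3e5 km/s = 180000 km/s
Propagation delay = 11259 / 180000 = 0.0625 s = 62.55 ms
Processing delay = 0.7 ms
Total one-way latency = 63.25 ms


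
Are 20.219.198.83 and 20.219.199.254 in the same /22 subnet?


Mask: 255.255.252.0
20.219.198.83 AND mask = 20.219.196.0
20.219.199.254 AND mask = 20.219.196.0
Yes, same subnet (20.219.196.0)


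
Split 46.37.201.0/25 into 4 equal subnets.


New prefix = 25 + 2 = 27
Each subnet has 32 addresses
  46.37.201.0/27
  46.37.201.32/27
  46.37.201.64/27
  46.37.201.96/27
Subnets: 46.37.201.0/27, 46.37.201.32/27, 46.37.201.64/27, 46.37.201.96/27


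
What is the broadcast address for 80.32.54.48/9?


Network: 80.0.0.0/9
Host bits = 23
Set all host bits to 1:
Broadcast: 80.127.255.255


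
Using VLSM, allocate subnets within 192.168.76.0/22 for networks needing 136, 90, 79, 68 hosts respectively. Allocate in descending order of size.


136 hosts -> /24 (254 usable): 192.168.76.0/24
90 hosts -> /25 (126 usable): 192.168.77.0/25
79 hosts -> /25 (126 usable): 192.168.77.128/25
68 hosts -> /25 (126 usable): 192.168.78.0/25
Allocation: 192.168.76.0/24 (136 hosts, 254 usable); 192.168.77.0/25 (90 hosts, 126 usable); 192.168.77.128/25 (79 hosts, 126 usable); 192.168.78.0/25 (68 hosts, 126 usable)


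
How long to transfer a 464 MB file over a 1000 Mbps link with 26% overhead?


Effective throughput = 1000 * (1 - 26/100) = 740 Mbps
File size in Mb = 464 * 8 = 3712 Mb
Time = 3712 / 740
Time = 5.0162 seconds


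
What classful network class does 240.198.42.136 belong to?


First octet: 240
Binary: 11110000
1111xxxx -> Class E (240-255)
Class E (reserved), default mask N/A


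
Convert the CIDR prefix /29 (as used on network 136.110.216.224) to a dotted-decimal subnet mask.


/29 means 29 network bits, 3 host bits
Binary: 11111111111111111111111111111000
Mask: 255.255.255.248


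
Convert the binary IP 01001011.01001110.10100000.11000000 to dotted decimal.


01001011 = 75
01001110 = 78
10100000 = 160
11000000 = 192
IP: 75.78.160.192


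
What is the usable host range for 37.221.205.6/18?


Network: 37.221.192.0
Broadcast: 37.221.255.255
First usable = network + 1
Last usable = broadcast - 1
Range: 37.221.192.1 to 37.221.255.254


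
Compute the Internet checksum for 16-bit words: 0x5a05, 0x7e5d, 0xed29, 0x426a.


Sum all words (with carry folding):
+ 0x5a05 = 0x5a05
+ 0x7e5d = 0xd862
+ 0xed29 = 0xc58c
+ 0x426a = 0x07f7
One's complement: ~0x07f7
Checksum = 0xf808


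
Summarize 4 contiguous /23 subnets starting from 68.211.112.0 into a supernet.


Original prefix: /23
Number of subnets: 4 = 2^2
New prefix = 23 - 2 = 21
Supernet: 68.211.112.0/21


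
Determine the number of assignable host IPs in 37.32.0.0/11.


Host bits = 32 - 11 = 21
Total addresses = 2^21 = 2097152
Usable = total - 2 (network and broadcast)
Usable hosts: 2097150
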